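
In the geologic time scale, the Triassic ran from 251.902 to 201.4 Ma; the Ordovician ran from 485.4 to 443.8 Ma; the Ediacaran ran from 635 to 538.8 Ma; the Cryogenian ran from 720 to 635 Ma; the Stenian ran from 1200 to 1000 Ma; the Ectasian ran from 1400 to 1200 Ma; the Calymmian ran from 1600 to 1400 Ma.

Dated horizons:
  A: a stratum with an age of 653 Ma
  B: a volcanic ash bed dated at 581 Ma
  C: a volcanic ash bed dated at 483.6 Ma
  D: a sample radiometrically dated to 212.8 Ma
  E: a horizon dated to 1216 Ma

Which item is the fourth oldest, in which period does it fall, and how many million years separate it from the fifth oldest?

C, in the Ordovician; 270.8 million years to D

Larger Ma means older, so oldest first: E 1216 > A 653 > B 581 > C 483.6 > D 212.8.
Counting 4 along gives C (483.6 Ma); the excerpt puts that inside the Ordovician, 485.4–443.8 Ma.
Next in line is D (212.8 Ma), and 483.6 − 212.8 = 270.8 Myr.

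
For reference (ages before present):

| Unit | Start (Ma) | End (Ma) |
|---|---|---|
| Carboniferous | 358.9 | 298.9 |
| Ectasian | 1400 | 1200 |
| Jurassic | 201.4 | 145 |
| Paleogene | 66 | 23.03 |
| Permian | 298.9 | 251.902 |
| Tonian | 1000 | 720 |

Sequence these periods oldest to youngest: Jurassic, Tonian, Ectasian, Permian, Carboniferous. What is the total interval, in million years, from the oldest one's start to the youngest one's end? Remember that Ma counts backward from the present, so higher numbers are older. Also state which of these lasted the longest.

Start ages (Ma): Ectasian 1400, Tonian 1000, Carboniferous 358.9, Permian 298.9, Jurassic 201.4.
Ordered oldest to youngest: Ectasian, Tonian, Carboniferous, Permian, Jurassic.
Span = 1400 − 145 = 1255 Myr.
Durations: Carboniferous 60, Jurassic 56.4, Ectasian 200, Tonian 280, Permian 46.998 → longest is Tonian (280 Myr).

Ectasian, Tonian, Carboniferous, Permian, Jurassic; total span 1255 Myr; longest is Tonian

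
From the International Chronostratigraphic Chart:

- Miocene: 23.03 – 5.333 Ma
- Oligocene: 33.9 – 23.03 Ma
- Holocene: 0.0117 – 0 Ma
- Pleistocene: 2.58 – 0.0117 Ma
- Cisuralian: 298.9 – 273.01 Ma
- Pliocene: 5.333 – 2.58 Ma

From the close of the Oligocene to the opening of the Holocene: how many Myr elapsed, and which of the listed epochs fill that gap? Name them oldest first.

23.0183 million years; Miocene, Pliocene, Pleistocene

The Oligocene closes at 23.03 Ma and the Holocene opens at 0.0117 Ma, so the interval is 23.03 − 0.0117 = 23.0183 Myr.
An epoch fits inside if it starts at or after 23.03 Ma and ends at or before 0.0117 Ma; oldest first that gives Miocene, Pliocene, Pleistocene.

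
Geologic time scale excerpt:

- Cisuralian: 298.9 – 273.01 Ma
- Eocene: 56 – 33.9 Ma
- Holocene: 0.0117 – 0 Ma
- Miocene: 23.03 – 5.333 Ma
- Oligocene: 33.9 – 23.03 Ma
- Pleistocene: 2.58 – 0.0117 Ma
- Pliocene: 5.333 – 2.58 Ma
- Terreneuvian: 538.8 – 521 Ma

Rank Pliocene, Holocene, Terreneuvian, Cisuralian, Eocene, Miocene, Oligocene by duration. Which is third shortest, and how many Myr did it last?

Durations: Pliocene 2.753; Holocene 0.0117; Terreneuvian 17.8; Cisuralian 25.89; Eocene 22.1; Miocene 17.697; Oligocene 10.87 Myr.
Sorted shortest-first: Holocene (0.0117), Pliocene (2.753), Oligocene (10.87), Miocene (17.697), Terreneuvian (17.8), Eocene (22.1), Cisuralian (25.89).
The third shortest is Oligocene at 10.87 Myr.

Oligocene, 10.87 million years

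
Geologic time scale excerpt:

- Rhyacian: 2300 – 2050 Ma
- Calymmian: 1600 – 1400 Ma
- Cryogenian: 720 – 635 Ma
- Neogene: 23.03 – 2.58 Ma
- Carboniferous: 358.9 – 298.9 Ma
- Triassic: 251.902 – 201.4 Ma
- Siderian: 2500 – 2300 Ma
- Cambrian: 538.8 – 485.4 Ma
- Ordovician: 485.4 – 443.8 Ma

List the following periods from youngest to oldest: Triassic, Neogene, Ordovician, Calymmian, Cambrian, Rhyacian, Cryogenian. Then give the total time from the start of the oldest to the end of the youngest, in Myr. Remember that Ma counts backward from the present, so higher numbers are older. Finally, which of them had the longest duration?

From the excerpt: Triassic 251.902–201.4; Neogene 23.03–2.58; Ordovician 485.4–443.8; Calymmian 1600–1400; Cambrian 538.8–485.4; Rhyacian 2300–2050; Cryogenian 720–635 (Ma).
Larger Ma is earlier, so the oldest is Rhyacian and the youngest is Neogene; youngest to oldest: Neogene, Triassic, Ordovician, Cambrian, Cryogenian, Calymmian, Rhyacian.
Oldest start 2300 minus youngest end 2.58 gives 2297.42 Myr overall.
Individual lengths (start − end): Triassic 50.502; Cryogenian 85; Neogene 20.45; Ordovician 41.6; Calymmian 200; Rhyacian 250; Cambrian 53.4. The largest is Rhyacian at 250 Myr.

Neogene, Triassic, Ordovician, Cambrian, Cryogenian, Calymmian, Rhyacian; total span 2297.42 Myr; longest is Rhyacian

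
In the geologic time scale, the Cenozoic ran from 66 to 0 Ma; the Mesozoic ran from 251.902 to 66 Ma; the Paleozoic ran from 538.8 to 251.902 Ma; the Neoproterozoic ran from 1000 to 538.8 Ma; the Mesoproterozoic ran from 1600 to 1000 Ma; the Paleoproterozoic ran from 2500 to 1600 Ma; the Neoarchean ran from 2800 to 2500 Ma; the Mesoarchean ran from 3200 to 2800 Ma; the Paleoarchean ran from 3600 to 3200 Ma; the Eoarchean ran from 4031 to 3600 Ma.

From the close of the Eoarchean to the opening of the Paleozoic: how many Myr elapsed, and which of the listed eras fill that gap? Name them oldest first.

The Eoarchean closes at 3600 Ma and the Paleozoic opens at 538.8 Ma, so the interval is 3600 − 538.8 = 3061.2 Myr.
An era fits inside if it starts at or after 3600 Ma and ends at or before 538.8 Ma; oldest first that gives Paleoarchean, Mesoarchean, Neoarchean, Paleoproterozoic, Mesoproterozoic, Neoproterozoic.

3061.2 million years; Paleoarchean, Mesoarchean, Neoarchean, Paleoproterozoic, Mesoproterozoic, Neoproterozoic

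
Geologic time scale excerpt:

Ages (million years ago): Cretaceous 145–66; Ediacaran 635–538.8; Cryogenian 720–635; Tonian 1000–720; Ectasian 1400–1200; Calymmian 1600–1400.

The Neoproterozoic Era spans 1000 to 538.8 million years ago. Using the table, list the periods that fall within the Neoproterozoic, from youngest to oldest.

Periods with both bounds inside 1000–538.8 Ma: Ediacaran (635–538.8), Cryogenian (720–635), Tonian (1000–720).

Ediacaran, Cryogenian, Tonian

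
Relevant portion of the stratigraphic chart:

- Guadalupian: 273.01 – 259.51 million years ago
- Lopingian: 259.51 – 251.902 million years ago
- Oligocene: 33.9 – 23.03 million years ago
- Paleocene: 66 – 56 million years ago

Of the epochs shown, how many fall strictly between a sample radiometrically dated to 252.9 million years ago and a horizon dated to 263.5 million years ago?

The older date is 263.5 Ma and the younger is 252.9 Ma.
No epoch both begins after 263.5 Ma and ends before 252.9 Ma, so the count is 0.

0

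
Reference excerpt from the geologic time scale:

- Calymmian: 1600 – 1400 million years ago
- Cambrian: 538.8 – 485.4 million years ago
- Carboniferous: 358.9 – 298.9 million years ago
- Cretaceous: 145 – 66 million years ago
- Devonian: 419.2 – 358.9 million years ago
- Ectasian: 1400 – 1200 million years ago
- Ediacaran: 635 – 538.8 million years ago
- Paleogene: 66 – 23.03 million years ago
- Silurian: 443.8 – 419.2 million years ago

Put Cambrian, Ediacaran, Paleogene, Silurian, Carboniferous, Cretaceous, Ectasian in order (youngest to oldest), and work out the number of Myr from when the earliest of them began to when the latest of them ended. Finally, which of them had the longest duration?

From the excerpt: Cambrian 538.8–485.4; Ediacaran 635–538.8; Paleogene 66–23.03; Silurian 443.8–419.2; Carboniferous 358.9–298.9; Cretaceous 145–66; Ectasian 1400–1200 (Ma).
Larger Ma is earlier, so the oldest is Ectasian and the youngest is Paleogene; youngest to oldest: Paleogene, Cretaceous, Carboniferous, Silurian, Cambrian, Ediacaran, Ectasian.
Oldest start 1400 minus youngest end 23.03 gives 1376.97 Myr overall.
Individual lengths (start − end): Silurian 24.6; Cretaceous 79; Carboniferous 60; Ediacaran 96.2; Ectasian 200; Paleogene 42.97; Cambrian 53.4. The largest is Ectasian at 200 Myr.

Paleogene, Cretaceous, Carboniferous, Silurian, Cambrian, Ediacaran, Ectasian; total span 1376.97 Myr; longest is Ectasian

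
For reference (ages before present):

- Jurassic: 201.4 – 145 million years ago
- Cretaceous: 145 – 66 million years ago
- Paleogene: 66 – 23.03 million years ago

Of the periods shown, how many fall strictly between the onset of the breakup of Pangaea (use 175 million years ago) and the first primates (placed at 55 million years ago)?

175 Ma sits inside the Jurassic (201.4–145) and 55 Ma inside the Paleogene (66–23.03); neither of those is wholly between the two dates.
The listed periods lying completely between them are Cretaceous — 1 in all.

1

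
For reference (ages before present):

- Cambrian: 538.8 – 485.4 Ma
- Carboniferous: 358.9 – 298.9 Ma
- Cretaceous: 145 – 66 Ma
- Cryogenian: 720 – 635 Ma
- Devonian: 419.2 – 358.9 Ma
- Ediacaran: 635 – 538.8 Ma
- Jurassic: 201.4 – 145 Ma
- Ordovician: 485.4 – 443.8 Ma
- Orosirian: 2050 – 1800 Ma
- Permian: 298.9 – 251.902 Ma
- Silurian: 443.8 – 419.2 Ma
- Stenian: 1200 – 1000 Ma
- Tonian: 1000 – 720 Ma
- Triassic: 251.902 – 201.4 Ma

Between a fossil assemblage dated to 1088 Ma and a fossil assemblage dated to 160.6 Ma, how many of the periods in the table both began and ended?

1088 Ma sits inside the Stenian (1200–1000) and 160.6 Ma inside the Jurassic (201.4–145); neither of those is wholly between the two dates.
The listed periods lying completely between them are Tonian, Cryogenian, Ediacaran, Cambrian, Ordovician, Silurian, Devonian, Carboniferous, Permian, Triassic — 10 in all.

10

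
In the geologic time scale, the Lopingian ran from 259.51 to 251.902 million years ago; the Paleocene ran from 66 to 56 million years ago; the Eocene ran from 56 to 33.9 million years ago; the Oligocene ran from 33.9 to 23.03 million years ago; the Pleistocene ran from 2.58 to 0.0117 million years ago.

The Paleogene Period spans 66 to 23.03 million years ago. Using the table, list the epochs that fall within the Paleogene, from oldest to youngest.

Paleocene, Eocene, Oligocene

Epochs with both bounds inside 66–23.03 Ma: Paleocene (66–56), Eocene (56–33.9), Oligocene (33.9–23.03).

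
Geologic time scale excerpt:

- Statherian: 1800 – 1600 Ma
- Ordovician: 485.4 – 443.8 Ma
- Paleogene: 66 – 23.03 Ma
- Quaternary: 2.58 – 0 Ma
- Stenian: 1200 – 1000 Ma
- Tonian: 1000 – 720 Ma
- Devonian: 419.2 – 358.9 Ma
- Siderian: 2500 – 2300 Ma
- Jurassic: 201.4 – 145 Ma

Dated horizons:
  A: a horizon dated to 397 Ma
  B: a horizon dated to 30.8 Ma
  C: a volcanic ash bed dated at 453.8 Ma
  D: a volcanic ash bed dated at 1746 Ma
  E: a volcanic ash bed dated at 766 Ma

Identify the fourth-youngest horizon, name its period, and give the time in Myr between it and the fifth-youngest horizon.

E, in the Tonian; 980 million years to D

Sorted youngest-first by Ma: B (30.8), A (397), C (453.8), E (766), D (1746).
The fourth youngest is E at 766 Ma, which lies in 1000–720 Ma: the Tonian.
The fifth youngest is D at 1746 Ma; separation = |766 − 1746| = 980 Myr.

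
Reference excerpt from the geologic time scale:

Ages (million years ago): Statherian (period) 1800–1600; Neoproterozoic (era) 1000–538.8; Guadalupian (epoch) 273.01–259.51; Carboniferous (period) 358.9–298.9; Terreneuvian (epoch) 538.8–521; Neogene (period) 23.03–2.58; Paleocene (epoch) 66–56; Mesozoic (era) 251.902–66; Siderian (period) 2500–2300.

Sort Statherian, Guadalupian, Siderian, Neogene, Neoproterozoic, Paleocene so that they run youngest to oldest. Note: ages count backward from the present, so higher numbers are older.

Sorting by start age (ascending Ma, since larger Ma = older): Neogene began 23.03, Paleocene began 66, Guadalupian began 273.01, Neoproterozoic began 1000, Statherian began 1800, Siderian began 2500.

Neogene, Paleocene, Guadalupian, Neoproterozoic, Statherian, Siderian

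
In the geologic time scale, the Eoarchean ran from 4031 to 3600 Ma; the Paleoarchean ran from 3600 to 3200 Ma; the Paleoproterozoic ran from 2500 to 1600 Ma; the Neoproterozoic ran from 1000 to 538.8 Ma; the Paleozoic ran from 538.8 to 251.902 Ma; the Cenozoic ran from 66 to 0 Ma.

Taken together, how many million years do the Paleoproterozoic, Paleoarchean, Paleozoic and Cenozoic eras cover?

1652.898 million years

Each duration: Paleoproterozoic = 900; Paleoarchean = 400; Paleozoic = 286.898; Cenozoic = 66.
Sum: 900 + 400 + 286.898 + 66 = 1652.898 Myr.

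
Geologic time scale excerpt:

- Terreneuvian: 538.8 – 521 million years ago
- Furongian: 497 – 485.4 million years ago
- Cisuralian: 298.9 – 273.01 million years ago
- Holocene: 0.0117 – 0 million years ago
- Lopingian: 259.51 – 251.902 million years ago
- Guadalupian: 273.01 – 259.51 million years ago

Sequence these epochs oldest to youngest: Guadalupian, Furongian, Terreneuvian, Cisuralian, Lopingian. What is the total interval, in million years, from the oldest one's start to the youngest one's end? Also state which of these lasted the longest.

Terreneuvian, Furongian, Cisuralian, Guadalupian, Lopingian; total span 286.898 Myr; longest is Cisuralian

From the excerpt: Guadalupian 273.01–259.51; Furongian 497–485.4; Terreneuvian 538.8–521; Cisuralian 298.9–273.01; Lopingian 259.51–251.902 (Ma).
Larger Ma is earlier, so the oldest is Terreneuvian and the youngest is Lopingian; oldest to youngest: Terreneuvian, Furongian, Cisuralian, Guadalupian, Lopingian.
Oldest start 538.8 minus youngest end 251.902 gives 286.898 Myr overall.
Individual lengths (start − end): Terreneuvian 17.8; Cisuralian 25.89; Guadalupian 13.5; Furongian 11.6; Lopingian 7.608. The largest is Cisuralian at 25.89 Myr.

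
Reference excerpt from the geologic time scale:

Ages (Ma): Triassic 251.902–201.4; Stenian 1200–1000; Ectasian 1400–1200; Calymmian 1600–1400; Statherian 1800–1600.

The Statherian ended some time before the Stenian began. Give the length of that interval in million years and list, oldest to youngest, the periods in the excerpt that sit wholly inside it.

400 million years; Calymmian, Ectasian

End of Statherian = 1600 Ma; start of Stenian = 1200 Ma.
Gap = 1600 − 1200 = 400 Myr.
Periods wholly inside 1600–1200 Ma: Calymmian (1600–1400), Ectasian (1400–1200).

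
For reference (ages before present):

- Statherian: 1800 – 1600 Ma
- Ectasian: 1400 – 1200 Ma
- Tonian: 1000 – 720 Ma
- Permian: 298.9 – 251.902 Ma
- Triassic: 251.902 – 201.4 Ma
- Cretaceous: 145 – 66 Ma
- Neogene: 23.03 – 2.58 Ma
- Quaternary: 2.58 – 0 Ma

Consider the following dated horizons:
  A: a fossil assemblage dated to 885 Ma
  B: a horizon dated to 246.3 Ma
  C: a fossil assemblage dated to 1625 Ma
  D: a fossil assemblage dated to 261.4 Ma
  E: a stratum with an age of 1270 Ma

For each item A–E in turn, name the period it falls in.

A: 885 Ma lies in 1000–720 Ma, so Tonian.
B: 246.3 Ma lies in 251.902–201.4 Ma, so Triassic.
C: 1625 Ma lies in 1800–1600 Ma, so Statherian.
D: 261.4 Ma lies in 298.9–251.902 Ma, so Permian.
E: 1270 Ma lies in 1400–1200 Ma, so Ectasian.

A — Tonian; B — Triassic; C — Statherian; D — Permian; E — Ectasian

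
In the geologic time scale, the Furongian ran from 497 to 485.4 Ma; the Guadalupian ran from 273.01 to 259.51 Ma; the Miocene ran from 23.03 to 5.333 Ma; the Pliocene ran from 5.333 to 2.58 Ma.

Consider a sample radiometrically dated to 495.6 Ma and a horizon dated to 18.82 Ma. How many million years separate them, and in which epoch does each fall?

476.78 million years apart; the first in the Furongian, the second in the Miocene

Elapsed time: 495.6 − 18.82 = 476.78 Myr.
495.6 Ma lies within 497–485.4 Ma: Furongian.
18.82 Ma lies within 23.03–5.333 Ma: Miocene.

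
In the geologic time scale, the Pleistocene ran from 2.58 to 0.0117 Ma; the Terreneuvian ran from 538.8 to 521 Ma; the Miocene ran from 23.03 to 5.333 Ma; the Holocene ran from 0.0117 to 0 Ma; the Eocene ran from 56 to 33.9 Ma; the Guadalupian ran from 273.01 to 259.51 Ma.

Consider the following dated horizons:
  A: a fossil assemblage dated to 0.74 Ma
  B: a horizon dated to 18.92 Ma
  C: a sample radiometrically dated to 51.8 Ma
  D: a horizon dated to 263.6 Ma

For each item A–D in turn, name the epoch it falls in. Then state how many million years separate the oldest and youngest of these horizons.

A — Pleistocene; B — Miocene; C — Eocene; D — Guadalupian; span 262.86 million years

Match each age against the start–end ranges in the excerpt: A = 0.74 Ma → Pleistocene (2.58–0.0117); B = 18.92 Ma → Miocene (23.03–5.333); C = 51.8 Ma → Eocene (56–33.9); D = 263.6 Ma → Guadalupian (273.01–259.51).
The largest age is 263.6 Ma and the smallest is 0.74 Ma; their difference is 262.86 Myr.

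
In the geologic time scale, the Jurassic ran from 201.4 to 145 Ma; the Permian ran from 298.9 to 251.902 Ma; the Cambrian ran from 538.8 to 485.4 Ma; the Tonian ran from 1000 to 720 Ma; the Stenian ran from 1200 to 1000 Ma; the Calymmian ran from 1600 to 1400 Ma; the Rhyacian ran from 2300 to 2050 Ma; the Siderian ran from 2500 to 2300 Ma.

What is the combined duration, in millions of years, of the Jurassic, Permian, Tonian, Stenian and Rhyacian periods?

833.398 million years

Duration is start − end for each: (201.4 − 145) + (298.9 − 251.902) + (1000 − 720) + (1200 − 1000) + (2300 − 2050).
That is 56.4 + 46.998 + 280 + 200 + 250, which totals 833.398 million years.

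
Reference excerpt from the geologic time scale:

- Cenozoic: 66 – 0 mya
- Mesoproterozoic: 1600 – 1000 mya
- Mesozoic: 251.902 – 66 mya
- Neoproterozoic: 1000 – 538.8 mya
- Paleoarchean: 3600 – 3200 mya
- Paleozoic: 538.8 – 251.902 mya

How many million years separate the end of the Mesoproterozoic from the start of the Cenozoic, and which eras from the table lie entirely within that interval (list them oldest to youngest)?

934 million years; Neoproterozoic, Paleozoic, Mesozoic

The Mesoproterozoic closes at 1000 Ma and the Cenozoic opens at 66 Ma, so the interval is 1000 − 66 = 934 Myr.
An era fits inside if it starts at or after 1000 Ma and ends at or before 66 Ma; oldest first that gives Neoproterozoic, Paleozoic, Mesozoic.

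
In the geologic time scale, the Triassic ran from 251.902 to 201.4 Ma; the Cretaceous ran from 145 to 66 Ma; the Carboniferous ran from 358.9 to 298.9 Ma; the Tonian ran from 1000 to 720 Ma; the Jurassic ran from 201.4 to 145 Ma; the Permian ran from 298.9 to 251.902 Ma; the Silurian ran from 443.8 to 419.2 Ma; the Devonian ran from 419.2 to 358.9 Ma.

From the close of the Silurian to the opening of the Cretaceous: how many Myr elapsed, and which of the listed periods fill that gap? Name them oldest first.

274.2 million years; Devonian, Carboniferous, Permian, Triassic, Jurassic

The Silurian closes at 419.2 Ma and the Cretaceous opens at 145 Ma, so the interval is 419.2 − 145 = 274.2 Myr.
A period fits inside if it starts at or after 419.2 Ma and ends at or before 145 Ma; oldest first that gives Devonian, Carboniferous, Permian, Triassic, Jurassic.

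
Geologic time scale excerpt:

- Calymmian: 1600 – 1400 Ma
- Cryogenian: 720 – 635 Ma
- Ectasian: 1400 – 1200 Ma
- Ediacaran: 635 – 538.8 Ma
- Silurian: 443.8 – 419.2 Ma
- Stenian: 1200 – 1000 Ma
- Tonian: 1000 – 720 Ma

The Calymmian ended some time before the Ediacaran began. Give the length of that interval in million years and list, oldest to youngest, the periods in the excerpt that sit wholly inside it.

End of Calymmian = 1400 Ma; start of Ediacaran = 635 Ma.
Gap = 1400 − 635 = 765 Myr.
Periods wholly inside 1400–635 Ma: Ectasian (1400–1200), Stenian (1200–1000), Tonian (1000–720), Cryogenian (720–635).

765 million years; Ectasian, Stenian, Tonian, Cryogenian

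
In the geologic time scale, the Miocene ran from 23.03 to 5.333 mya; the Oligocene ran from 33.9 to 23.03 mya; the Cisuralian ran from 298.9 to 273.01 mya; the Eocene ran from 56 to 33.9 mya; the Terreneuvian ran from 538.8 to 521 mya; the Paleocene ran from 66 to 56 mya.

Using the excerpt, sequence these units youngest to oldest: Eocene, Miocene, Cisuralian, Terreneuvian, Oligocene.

Miocene, Oligocene, Eocene, Cisuralian, Terreneuvian

The oldest of these is Terreneuvian (starts 538.8 Ma) and the youngest is Miocene (ends 5.333 Ma).
In between, by decreasing start age: Cisuralian (298.9), Eocene (56), Oligocene (33.9).
Listing youngest first means reversing that sequence.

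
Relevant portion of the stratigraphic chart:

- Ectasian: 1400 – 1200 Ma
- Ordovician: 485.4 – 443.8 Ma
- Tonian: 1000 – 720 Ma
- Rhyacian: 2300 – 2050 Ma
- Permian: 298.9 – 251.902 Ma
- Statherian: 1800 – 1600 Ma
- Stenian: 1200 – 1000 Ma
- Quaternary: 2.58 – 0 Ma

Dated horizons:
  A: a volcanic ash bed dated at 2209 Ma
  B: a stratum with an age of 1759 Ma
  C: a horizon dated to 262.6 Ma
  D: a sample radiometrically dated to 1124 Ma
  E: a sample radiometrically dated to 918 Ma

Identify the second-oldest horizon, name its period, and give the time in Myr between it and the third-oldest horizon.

B, in the Statherian; 635 million years to D

Larger Ma means older, so oldest first: A 2209 > B 1759 > D 1124 > E 918 > C 262.6.
Counting 2 along gives B (1759 Ma); the excerpt puts that inside the Statherian, 1800–1600 Ma.
Next in line is D (1124 Ma), and 1759 − 1124 = 635 Myr.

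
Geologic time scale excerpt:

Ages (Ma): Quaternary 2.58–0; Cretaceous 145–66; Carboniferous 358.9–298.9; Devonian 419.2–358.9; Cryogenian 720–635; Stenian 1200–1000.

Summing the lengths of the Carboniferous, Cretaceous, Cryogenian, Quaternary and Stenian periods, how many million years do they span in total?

426.58 million years

Each duration: Carboniferous = 60; Cretaceous = 79; Cryogenian = 85; Quaternary = 2.58; Stenian = 200.
Sum: 60 + 79 + 85 + 2.58 + 200 = 426.58 Myr.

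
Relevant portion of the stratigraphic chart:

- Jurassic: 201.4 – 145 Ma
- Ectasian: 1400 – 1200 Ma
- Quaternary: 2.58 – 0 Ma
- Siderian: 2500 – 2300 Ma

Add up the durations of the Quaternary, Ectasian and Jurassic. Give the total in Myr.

258.98 million years

Each duration: Quaternary = 2.58; Ectasian = 200; Jurassic = 56.4.
Sum: 2.58 + 200 + 56.4 = 258.98 Myr.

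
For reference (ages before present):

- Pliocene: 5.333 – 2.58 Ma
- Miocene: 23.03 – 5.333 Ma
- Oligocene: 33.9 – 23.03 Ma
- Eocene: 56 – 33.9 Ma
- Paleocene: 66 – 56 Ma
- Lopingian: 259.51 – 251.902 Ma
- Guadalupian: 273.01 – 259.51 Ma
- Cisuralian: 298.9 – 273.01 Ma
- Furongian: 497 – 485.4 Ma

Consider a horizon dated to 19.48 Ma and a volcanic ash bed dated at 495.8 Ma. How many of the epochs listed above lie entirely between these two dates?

The older date is 495.8 Ma and the younger is 19.48 Ma.
Epochs with start < 495.8 and end > 19.48 Ma: Cisuralian (298.9–273.01), Guadalupian (273.01–259.51), Lopingian (259.51–251.902), Paleocene (66–56), Eocene (56–33.9), Oligocene (33.9–23.03).
That is 6 complete epochs.

6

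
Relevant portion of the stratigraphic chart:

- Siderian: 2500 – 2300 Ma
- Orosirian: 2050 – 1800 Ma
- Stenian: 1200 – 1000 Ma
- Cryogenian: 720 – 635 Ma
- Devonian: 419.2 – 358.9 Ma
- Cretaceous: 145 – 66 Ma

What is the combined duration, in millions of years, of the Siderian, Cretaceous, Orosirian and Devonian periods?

Each duration: Siderian = 200; Cretaceous = 79; Orosirian = 250; Devonian = 60.3.
Sum: 200 + 79 + 250 + 60.3 = 589.3 Myr.

589.3 million years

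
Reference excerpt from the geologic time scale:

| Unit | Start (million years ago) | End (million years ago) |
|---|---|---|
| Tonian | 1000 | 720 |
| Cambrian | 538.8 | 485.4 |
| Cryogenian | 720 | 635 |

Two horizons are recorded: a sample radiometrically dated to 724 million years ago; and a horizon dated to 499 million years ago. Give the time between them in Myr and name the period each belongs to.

Elapsed time: 724 − 499 = 225 Myr.
724 Ma lies within 1000–720 Ma: Tonian.
499 Ma lies within 538.8–485.4 Ma: Cambrian.

225 million years apart; the first in the Tonian, the second in the Cambrian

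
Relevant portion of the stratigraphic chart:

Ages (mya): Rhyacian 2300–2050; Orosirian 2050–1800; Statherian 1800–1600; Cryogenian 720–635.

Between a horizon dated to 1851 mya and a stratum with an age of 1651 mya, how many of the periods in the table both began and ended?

0

The older date is 1851 Ma and the younger is 1651 Ma.
No period both begins after 1851 Ma and ends before 1651 Ma, so the count is 0.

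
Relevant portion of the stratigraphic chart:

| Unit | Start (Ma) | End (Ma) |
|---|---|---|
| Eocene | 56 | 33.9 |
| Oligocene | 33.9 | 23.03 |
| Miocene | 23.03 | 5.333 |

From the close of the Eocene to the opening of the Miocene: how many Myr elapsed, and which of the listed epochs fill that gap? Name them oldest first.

The Eocene closes at 33.9 Ma and the Miocene opens at 23.03 Ma, so the interval is 33.9 − 23.03 = 10.87 Myr.
An epoch fits inside if it starts at or after 33.9 Ma and ends at or before 23.03 Ma; oldest first that gives Oligocene.

10.87 million years; Oligocene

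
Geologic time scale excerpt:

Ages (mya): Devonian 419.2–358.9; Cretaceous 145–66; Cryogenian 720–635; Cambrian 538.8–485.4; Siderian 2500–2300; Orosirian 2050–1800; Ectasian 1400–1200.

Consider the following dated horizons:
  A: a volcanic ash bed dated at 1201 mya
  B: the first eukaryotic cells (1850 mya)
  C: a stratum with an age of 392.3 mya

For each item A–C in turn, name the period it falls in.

Match each age against the start–end ranges in the excerpt: A = 1201 Ma → Ectasian (1400–1200); B = 1850 Ma → Orosirian (2050–1800); C = 392.3 Ma → Devonian (419.2–358.9).

A — Ectasian; B — Orosirian; C — Devonian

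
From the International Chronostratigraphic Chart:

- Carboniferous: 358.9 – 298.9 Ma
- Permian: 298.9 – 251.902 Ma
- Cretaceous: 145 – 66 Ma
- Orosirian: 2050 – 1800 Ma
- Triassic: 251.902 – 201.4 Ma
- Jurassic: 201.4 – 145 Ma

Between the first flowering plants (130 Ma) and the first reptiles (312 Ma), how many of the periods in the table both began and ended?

The older date is 312 Ma and the younger is 130 Ma.
Periods with start < 312 and end > 130 Ma: Permian (298.9–251.902), Triassic (251.902–201.4), Jurassic (201.4–145).
That is 3 complete periods.

3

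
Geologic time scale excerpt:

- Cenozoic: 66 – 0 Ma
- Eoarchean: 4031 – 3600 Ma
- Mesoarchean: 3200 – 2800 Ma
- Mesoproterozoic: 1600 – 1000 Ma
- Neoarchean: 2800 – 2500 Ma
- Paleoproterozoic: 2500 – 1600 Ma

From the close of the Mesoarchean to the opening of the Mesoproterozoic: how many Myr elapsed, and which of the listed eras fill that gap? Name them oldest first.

End of Mesoarchean = 2800 Ma; start of Mesoproterozoic = 1600 Ma.
Gap = 2800 − 1600 = 1200 Myr.
Eras wholly inside 2800–1600 Ma: Neoarchean (2800–2500), Paleoproterozoic (2500–1600).

1200 million years; Neoarchean, Paleoproterozoic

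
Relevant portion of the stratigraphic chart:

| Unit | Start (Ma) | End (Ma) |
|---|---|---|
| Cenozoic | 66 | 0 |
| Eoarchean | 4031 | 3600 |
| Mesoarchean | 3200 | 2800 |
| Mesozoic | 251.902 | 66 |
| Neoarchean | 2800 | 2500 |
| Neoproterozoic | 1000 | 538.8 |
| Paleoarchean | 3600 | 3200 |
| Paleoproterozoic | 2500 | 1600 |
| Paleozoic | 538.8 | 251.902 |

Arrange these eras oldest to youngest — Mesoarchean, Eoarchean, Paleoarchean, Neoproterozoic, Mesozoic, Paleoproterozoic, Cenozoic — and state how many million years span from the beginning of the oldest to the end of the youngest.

Eoarchean, Paleoarchean, Mesoarchean, Paleoproterozoic, Neoproterozoic, Mesozoic, Cenozoic; total span 4031 Myr

Start ages (Ma): Eoarchean 4031, Paleoarchean 3600, Mesoarchean 3200, Paleoproterozoic 2500, Neoproterozoic 1000, Mesozoic 251.902, Cenozoic 66.
Ordered oldest to youngest: Eoarchean, Paleoarchean, Mesoarchean, Paleoproterozoic, Neoproterozoic, Mesozoic, Cenozoic.
Span = 4031 − 0 = 4031 Myr.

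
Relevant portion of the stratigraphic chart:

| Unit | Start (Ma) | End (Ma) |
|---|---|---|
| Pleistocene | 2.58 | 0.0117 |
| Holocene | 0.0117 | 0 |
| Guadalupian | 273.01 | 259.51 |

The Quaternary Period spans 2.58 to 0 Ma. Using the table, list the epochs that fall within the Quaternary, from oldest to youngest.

Pleistocene, Holocene

Epochs with both bounds inside 2.58–0 Ma: Pleistocene (2.58–0.0117), Holocene (0.0117–0).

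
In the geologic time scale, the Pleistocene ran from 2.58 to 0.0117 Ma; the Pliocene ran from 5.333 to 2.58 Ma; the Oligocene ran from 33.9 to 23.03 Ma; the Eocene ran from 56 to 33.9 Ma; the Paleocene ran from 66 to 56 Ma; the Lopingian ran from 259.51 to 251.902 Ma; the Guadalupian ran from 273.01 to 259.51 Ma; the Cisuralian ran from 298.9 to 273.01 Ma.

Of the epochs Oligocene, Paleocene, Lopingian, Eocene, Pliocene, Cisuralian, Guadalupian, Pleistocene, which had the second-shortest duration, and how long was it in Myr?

Pliocene, 2.753 million years

Durations: Oligocene 10.87; Paleocene 10; Lopingian 7.608; Eocene 22.1; Pliocene 2.753; Cisuralian 25.89; Guadalupian 13.5; Pleistocene 2.5683 Myr.
Sorted shortest-first: Pleistocene (2.5683), Pliocene (2.753), Lopingian (7.608), Paleocene (10), Oligocene (10.87), Guadalupian (13.5), Eocene (22.1), Cisuralian (25.89).
The second shortest is Pliocene at 2.753 Myr.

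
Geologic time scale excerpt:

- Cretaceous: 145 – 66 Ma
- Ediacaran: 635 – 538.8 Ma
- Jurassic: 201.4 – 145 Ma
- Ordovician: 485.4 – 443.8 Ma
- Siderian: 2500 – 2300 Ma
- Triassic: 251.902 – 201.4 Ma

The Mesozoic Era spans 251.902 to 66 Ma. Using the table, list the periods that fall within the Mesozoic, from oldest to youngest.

Periods with both bounds inside 251.902–66 Ma: Triassic (251.902–201.4), Jurassic (201.4–145), Cretaceous (145–66).

Triassic, Jurassic, Cretaceous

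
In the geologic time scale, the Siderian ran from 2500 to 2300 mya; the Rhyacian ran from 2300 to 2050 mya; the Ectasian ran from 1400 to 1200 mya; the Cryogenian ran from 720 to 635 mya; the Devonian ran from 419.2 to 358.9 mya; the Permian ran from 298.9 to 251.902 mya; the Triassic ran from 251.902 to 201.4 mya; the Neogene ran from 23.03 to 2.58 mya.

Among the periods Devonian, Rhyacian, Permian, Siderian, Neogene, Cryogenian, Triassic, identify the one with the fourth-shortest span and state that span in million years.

Devonian, 60.3 million years

Start − end for each: Devonian 419.2 − 358.9 = 60.3; Rhyacian 2300 − 2050 = 250; Permian 298.9 − 251.902 = 46.998; Siderian 2500 − 2300 = 200; Neogene 23.03 − 2.58 = 20.45; Cryogenian 720 − 635 = 85; Triassic 251.902 − 201.4 = 50.502.
Ranking these from shortest: Neogene < Permian < Triassic < Devonian < Cryogenian < Siderian < Rhyacian.
Position 4 in that ranking is Devonian, which lasted 60.3 Myr.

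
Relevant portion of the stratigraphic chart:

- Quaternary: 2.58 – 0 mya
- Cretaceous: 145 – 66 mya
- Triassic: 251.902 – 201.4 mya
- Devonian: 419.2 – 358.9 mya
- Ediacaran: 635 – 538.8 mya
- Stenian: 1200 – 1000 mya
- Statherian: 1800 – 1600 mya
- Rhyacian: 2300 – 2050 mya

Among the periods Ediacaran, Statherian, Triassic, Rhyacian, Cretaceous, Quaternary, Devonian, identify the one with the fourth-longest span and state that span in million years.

Start − end for each: Ediacaran 635 − 538.8 = 96.2; Statherian 1800 − 1600 = 200; Triassic 251.902 − 201.4 = 50.502; Rhyacian 2300 − 2050 = 250; Cretaceous 145 − 66 = 79; Quaternary 2.58 − 0 = 2.58; Devonian 419.2 − 358.9 = 60.3.
Ranking these from longest: Rhyacian > Statherian > Ediacaran > Cretaceous > Devonian > Triassic > Quaternary.
Position 4 in that ranking is Cretaceous, which lasted 79 Myr.

Cretaceous, 79 million years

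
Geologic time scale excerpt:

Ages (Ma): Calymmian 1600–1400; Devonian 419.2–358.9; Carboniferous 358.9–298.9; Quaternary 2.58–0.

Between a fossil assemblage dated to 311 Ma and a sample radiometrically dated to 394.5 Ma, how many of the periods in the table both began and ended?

Checking each listed span, none has both start < 394.5 Ma and end > 311 Ma — every period straddles one of the two dates or lies outside them — so the count is 0.

0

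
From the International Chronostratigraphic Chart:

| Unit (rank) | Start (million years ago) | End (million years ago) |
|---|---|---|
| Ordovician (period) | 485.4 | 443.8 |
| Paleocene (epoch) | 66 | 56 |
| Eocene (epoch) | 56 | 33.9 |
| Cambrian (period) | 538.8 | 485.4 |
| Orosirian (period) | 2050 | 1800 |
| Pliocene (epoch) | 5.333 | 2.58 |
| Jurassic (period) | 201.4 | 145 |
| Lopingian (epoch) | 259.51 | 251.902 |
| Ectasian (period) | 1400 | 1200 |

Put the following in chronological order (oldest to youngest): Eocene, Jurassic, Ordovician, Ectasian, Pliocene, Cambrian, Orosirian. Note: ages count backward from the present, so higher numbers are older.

Orosirian, Ectasian, Cambrian, Ordovician, Jurassic, Eocene, Pliocene

Sorting by start age (descending Ma, since larger Ma = older): Orosirian began 2050, Ectasian began 1400, Cambrian began 538.8, Ordovician began 485.4, Jurassic began 201.4, Eocene began 56, Pliocene began 5.333.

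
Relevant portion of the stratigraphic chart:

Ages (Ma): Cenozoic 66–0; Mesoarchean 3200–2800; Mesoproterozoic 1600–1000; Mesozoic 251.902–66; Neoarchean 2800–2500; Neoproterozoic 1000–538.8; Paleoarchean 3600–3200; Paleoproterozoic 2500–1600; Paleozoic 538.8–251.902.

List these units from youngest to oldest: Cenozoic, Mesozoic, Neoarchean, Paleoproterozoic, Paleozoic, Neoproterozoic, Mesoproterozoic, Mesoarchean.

Cenozoic, Mesozoic, Paleozoic, Neoproterozoic, Mesoproterozoic, Paleoproterozoic, Neoarchean, Mesoarchean

Read off each span (Ma): Cenozoic 66–0; Mesozoic 251.902–66; Neoarchean 2800–2500; Paleoproterozoic 2500–1600; Paleozoic 538.8–251.902; Neoproterozoic 1000–538.8; Mesoproterozoic 1600–1000; Mesoarchean 3200–2800.
Larger Ma is older, so oldest→youngest is Mesoarchean, Neoarchean, Paleoproterozoic, Mesoproterozoic, Neoproterozoic, Paleozoic, Mesozoic, Cenozoic; reverse it for youngest→oldest.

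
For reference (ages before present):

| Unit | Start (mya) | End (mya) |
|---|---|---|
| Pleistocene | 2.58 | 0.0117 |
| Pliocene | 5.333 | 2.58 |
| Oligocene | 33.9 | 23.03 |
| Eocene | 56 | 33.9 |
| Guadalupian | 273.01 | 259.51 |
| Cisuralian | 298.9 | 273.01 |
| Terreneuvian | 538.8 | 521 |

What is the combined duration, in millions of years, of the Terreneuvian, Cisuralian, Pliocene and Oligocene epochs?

57.313 million years

Duration is start − end for each: (538.8 − 521) + (298.9 − 273.01) + (5.333 − 2.58) + (33.9 − 23.03).
That is 17.8 + 25.89 + 2.753 + 10.87, which totals 57.313 million years.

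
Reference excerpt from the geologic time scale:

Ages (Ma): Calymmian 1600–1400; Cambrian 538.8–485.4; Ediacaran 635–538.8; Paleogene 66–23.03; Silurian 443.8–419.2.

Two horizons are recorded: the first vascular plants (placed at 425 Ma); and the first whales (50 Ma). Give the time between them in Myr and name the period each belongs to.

375 million years apart; the first in the Silurian, the second in the Paleogene

Elapsed time: 425 − 50 = 375 Myr.
425 Ma lies within 443.8–419.2 Ma: Silurian.
50 Ma lies within 66–23.03 Ma: Paleogene.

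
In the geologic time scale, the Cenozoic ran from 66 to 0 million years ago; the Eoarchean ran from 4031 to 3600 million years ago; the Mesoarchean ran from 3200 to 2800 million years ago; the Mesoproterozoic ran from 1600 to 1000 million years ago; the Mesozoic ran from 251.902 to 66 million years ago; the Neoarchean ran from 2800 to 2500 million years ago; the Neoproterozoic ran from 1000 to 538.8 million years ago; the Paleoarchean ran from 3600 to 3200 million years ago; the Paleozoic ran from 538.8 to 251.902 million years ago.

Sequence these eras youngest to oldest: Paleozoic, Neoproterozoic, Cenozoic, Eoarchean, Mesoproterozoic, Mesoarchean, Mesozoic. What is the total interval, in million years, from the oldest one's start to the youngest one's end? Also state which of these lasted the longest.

Start ages (Ma): Eoarchean 4031, Mesoarchean 3200, Mesoproterozoic 1600, Neoproterozoic 1000, Paleozoic 538.8, Mesozoic 251.902, Cenozoic 66.
Ordered youngest to oldest: Cenozoic, Mesozoic, Paleozoic, Neoproterozoic, Mesoproterozoic, Mesoarchean, Eoarchean.
Span = 4031 − 0 = 4031 Myr.
Durations: Paleozoic 286.898, Mesoproterozoic 600, Neoproterozoic 461.2, Eoarchean 431, Mesoarchean 400, Cenozoic 66, Mesozoic 185.902 → longest is Mesoproterozoic (600 Myr).

Cenozoic → Mesozoic → Paleozoic → Neoproterozoic → Mesoproterozoic → Mesoarchean → Eoarchean; total span 4031 Myr; longest is Mesoproterozoic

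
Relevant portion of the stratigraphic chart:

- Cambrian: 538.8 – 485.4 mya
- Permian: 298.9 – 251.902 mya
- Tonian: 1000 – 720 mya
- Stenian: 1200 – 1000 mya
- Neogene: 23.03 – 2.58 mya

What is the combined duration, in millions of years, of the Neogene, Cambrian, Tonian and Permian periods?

Duration is start − end for each: (23.03 − 2.58) + (538.8 − 485.4) + (1000 − 720) + (298.9 − 251.902).
That is 20.45 + 53.4 + 280 + 46.998, which totals 400.848 million years.

400.848 million years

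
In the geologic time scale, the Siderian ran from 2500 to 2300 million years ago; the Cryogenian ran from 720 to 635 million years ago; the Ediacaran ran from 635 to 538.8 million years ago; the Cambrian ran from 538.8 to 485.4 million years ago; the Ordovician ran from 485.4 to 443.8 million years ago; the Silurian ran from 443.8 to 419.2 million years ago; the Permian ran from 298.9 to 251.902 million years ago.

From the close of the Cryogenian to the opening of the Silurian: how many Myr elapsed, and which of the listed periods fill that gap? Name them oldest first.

End of Cryogenian = 635 Ma; start of Silurian = 443.8 Ma.
Gap = 635 − 443.8 = 191.2 Myr.
Periods wholly inside 635–443.8 Ma: Ediacaran (635–538.8), Cambrian (538.8–485.4), Ordovician (485.4–443.8).

191.2 million years; Ediacaran, Cambrian, Ordovician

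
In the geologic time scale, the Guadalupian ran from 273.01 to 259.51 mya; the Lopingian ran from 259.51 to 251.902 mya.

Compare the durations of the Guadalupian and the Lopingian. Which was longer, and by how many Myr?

Guadalupian: 273.01 − 259.51 = 13.5 Myr.
Lopingian: 259.51 − 251.902 = 7.608 Myr.
Difference: 13.5 − 7.608 = 5.892 Myr, so the Guadalupian was longer.

Guadalupian, by 5.892 million years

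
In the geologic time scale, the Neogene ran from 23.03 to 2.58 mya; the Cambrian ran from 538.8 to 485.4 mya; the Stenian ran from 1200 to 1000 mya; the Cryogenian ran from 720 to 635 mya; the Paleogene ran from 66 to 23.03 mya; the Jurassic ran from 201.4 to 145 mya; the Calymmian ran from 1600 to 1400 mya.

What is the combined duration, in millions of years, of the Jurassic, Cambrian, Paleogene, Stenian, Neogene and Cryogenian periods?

Each duration: Jurassic = 56.4; Cambrian = 53.4; Paleogene = 42.97; Stenian = 200; Neogene = 20.45; Cryogenian = 85.
Sum: 56.4 + 53.4 + 42.97 + 200 + 20.45 + 85 = 458.22 Myr.

458.22 million years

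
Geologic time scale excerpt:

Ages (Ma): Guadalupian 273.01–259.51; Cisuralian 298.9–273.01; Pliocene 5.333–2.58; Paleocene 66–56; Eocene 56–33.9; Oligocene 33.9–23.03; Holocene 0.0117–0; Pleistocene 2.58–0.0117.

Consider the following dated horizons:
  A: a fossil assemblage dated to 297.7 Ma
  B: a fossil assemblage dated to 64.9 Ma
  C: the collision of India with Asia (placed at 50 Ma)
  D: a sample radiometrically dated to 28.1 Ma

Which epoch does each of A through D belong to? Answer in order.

A — Cisuralian; B — Paleocene; C — Eocene; D — Oligocene

Match each age against the start–end ranges in the excerpt: A = 297.7 Ma → Cisuralian (298.9–273.01); B = 64.9 Ma → Paleocene (66–56); C = 50 Ma → Eocene (56–33.9); D = 28.1 Ma → Oligocene (33.9–23.03).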